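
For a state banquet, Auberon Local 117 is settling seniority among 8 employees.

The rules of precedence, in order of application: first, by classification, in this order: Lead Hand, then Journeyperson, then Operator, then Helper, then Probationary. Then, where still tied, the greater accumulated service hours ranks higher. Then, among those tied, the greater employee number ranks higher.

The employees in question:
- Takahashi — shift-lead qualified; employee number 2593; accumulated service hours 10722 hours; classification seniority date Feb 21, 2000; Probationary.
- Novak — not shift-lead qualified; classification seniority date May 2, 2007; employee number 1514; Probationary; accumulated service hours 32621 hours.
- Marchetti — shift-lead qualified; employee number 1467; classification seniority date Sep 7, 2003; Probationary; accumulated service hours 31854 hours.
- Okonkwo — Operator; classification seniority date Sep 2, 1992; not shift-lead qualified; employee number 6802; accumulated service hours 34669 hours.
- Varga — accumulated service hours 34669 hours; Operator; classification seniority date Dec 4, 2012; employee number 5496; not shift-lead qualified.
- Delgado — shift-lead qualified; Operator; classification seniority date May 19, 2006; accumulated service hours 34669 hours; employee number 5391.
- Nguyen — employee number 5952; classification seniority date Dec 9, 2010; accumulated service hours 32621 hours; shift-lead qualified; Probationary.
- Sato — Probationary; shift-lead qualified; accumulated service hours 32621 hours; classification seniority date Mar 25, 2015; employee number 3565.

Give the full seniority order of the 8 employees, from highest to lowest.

Okonkwo, Varga, Delgado, Nguyen, Sato, Novak, Marchetti, Takahashi

By classification: Okonkwo, Varga and Delgado (Operator); then Nguyen, Sato, Novak, Marchetti and Takahashi (Probationary).
Okonkwo, Varga and Delgado all have accumulated service hours 34669 hours, so the next rule applies.
Among Okonkwo, Varga and Delgado, by employee number (higher first): Okonkwo (6802) before Varga (5496) before Delgado (5391).
Among Nguyen, Sato, Novak, Marchetti and Takahashi, by accumulated service hours (higher first): Nguyen, Sato and Novak (32621 hours) before Marchetti (31854 hours) before Takahashi (10722 hours).
Among Nguyen, Sato and Novak, by employee number (higher first): Nguyen (5952) before Sato (3565) before Novak (1514).
Full order: Okonkwo, Varga, Delgado, Nguyen, Sato, Novak, Marchetti, Takahashi.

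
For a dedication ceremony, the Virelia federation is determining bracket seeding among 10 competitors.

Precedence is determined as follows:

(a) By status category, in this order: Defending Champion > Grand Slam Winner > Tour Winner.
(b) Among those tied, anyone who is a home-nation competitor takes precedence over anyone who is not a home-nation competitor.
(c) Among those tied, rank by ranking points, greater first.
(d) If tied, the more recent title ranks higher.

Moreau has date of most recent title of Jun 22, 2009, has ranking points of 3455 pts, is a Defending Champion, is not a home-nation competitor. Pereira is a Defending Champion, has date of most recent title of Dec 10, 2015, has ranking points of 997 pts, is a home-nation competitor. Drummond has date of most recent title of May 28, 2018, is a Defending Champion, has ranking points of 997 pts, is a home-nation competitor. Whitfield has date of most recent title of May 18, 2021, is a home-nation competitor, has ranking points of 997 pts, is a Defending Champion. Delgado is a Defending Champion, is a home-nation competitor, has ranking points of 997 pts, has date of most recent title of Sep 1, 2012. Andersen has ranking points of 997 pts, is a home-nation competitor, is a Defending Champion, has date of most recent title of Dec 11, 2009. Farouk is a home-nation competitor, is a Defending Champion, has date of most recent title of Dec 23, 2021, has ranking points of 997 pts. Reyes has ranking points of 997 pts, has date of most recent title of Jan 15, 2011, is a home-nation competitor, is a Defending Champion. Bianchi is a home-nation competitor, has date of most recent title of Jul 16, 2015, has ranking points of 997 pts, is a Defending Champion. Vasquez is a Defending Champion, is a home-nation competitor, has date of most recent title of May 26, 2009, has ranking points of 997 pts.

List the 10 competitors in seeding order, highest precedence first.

Farouk, Whitfield, Drummond, Pereira, Bianchi, Delgado, Reyes, Andersen, Vasquez, Moreau

By status category: Farouk, Whitfield, Drummond, Pereira, Bianchi, Delgado, Reyes, Andersen, Vasquez and Moreau (Defending Champion).
Among Farouk, Whitfield, Drummond, Pereira, Bianchi, Delgado, Reyes, Andersen, Vasquez and Moreau, a home-nation competitor before not a home-nation competitor: Farouk, Whitfield, Drummond, Pereira, Bianchi, Delgado, Reyes, Andersen and Vasquez (a home-nation competitor) before Moreau (not a home-nation competitor).
Farouk, Whitfield, Drummond, Pereira, Bianchi, Delgado, Reyes, Andersen and Vasquez all have ranking points 997 pts, so the next rule applies.
Among Farouk, Whitfield, Drummond, Pereira, Bianchi, Delgado, Reyes, Andersen and Vasquez, by date of most recent title (later first): Farouk (Dec 23, 2021) before Whitfield (May 18, 2021) before Drummond (May 28, 2018) before Pereira (Dec 10, 2015) before Bianchi (Jul 16, 2015) before Delgado (Sep 1, 2012) before Reyes (Jan 15, 2011) before Andersen (Dec 11, 2009) before Vasquez (May 26, 2009).
Full order: Farouk, Whitfield, Drummond, Pereira, Bianchi, Delgado, Reyes, Andersen, Vasquez, Moreau.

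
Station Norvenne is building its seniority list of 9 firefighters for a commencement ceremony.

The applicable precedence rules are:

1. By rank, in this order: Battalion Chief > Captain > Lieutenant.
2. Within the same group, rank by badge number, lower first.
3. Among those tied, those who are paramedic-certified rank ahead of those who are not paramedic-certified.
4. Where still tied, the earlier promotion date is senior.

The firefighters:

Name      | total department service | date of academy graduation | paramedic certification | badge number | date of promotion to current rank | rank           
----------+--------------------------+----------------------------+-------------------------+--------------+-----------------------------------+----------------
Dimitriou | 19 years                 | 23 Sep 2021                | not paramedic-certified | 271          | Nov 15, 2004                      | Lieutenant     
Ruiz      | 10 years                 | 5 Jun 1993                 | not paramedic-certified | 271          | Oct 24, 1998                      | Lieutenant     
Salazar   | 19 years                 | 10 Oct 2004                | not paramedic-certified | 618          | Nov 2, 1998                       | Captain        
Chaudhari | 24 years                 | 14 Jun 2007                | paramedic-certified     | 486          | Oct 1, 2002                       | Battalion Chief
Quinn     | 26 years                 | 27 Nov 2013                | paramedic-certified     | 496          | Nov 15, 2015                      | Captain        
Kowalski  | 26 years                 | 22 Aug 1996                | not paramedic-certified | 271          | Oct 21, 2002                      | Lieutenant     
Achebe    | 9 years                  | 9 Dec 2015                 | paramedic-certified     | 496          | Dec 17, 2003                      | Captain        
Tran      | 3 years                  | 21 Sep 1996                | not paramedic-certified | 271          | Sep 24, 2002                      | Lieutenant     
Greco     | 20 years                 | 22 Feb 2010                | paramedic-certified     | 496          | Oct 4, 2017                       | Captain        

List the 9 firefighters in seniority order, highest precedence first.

Chaudhari, Achebe, Quinn, Greco, Salazar, Ruiz, Tran, Kowalski, Dimitriou

By rank: Chaudhari (Battalion Chief); then Achebe, Quinn, Greco and Salazar (Captain); then Ruiz, Tran, Kowalski and Dimitriou (Lieutenant).
Among Achebe, Quinn, Greco and Salazar, by badge number (lower first): Achebe, Quinn and Greco (496) before Salazar (618).
Achebe, Quinn and Greco are each paramedic-certified, so the next rule applies.
Among Achebe, Quinn and Greco, by date of promotion to current rank (earlier first): Achebe (Dec 17, 2003) before Quinn (Nov 15, 2015) before Greco (Oct 4, 2017).
Ruiz, Tran, Kowalski and Dimitriou all have badge number 271, so the next rule applies.
Ruiz, Tran, Kowalski and Dimitriou are each not paramedic-certified, so the next rule applies.
Among Ruiz, Tran, Kowalski and Dimitriou, by date of promotion to current rank (earlier first): Ruiz (Oct 24, 1998) before Tran (Sep 24, 2002) before Kowalski (Oct 21, 2002) before Dimitriou (Nov 15, 2004).
Full order: Chaudhari, Achebe, Quinn, Greco, Salazar, Ruiz, Tran, Kowalski, Dimitriou.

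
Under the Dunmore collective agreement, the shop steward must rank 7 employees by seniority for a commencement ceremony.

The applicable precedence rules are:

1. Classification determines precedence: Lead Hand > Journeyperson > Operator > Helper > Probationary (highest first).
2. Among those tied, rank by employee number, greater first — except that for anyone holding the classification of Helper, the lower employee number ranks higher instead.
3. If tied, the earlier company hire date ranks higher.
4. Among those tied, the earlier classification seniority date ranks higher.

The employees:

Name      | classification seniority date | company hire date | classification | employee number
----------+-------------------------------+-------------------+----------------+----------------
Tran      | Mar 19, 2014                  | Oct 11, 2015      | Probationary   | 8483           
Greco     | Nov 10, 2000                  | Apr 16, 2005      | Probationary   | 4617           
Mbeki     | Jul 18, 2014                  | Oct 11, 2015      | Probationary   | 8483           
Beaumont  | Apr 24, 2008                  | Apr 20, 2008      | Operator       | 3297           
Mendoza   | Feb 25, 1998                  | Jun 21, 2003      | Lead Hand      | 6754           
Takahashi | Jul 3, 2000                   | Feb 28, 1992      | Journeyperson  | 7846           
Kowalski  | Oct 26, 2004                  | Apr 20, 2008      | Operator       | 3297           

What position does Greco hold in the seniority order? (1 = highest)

7

By classification: Mendoza (Lead Hand); then Takahashi (Journeyperson); then Kowalski and Beaumont (Operator); then Tran, Mbeki and Greco (Probationary).
Kowalski and Beaumont both have employee number 3297, so the next rule applies.
Kowalski and Beaumont both have company hire date Apr 20, 2008, so the next rule applies.
Among Kowalski and Beaumont, by classification seniority date (earlier first): Kowalski (Oct 26, 2004) before Beaumont (Apr 24, 2008).
Among Tran, Mbeki and Greco, by employee number (higher first): Tran and Mbeki (8483) before Greco (4617).
Tran and Mbeki both have company hire date Oct 11, 2015, so the next rule applies.
Among Tran and Mbeki, by classification seniority date (earlier first): Tran (Mar 19, 2014) before Mbeki (Jul 18, 2014).
Order: Mendoza, Takahashi, Kowalski, Beaumont, Tran, Mbeki, Greco. So position 7.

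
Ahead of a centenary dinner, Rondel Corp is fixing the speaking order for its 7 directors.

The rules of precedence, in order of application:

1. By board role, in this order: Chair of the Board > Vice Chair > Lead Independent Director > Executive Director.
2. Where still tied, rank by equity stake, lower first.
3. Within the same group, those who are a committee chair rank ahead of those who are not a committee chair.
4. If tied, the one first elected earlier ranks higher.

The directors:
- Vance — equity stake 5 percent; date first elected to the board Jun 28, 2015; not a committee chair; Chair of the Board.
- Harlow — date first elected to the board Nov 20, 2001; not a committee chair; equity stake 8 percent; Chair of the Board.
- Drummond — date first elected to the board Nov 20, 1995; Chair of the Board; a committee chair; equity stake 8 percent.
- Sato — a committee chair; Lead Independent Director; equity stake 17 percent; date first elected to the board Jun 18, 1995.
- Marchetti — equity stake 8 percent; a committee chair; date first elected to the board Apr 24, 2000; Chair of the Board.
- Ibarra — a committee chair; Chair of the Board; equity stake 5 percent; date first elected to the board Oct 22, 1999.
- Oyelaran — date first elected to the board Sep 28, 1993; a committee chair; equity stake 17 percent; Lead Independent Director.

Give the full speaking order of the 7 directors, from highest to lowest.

By board role: Ibarra, Vance, Drummond, Marchetti and Harlow (Chair of the Board); then Oyelaran and Sato (Lead Independent Director).
Among Ibarra, Vance, Drummond, Marchetti and Harlow, by equity stake (lower first): Ibarra and Vance (5 percent) before Drummond, Marchetti and Harlow (8 percent).
Among Ibarra and Vance, a committee chair before not a committee chair: Ibarra (a committee chair) before Vance (not a committee chair).
Among Drummond, Marchetti and Harlow, a committee chair before not a committee chair: Drummond and Marchetti (a committee chair) before Harlow (not a committee chair).
Among Drummond and Marchetti, by date first elected to the board (earlier first): Drummond (Nov 20, 1995) before Marchetti (Apr 24, 2000).
Oyelaran and Sato both have equity stake 17 percent, so the next rule applies.
Oyelaran and Sato are each a committee chair, so the next rule applies.
Among Oyelaran and Sato, by date first elected to the board (earlier first): Oyelaran (Sep 28, 1993) before Sato (Jun 18, 1995).
Full order: Ibarra, Vance, Drummond, Marchetti, Harlow, Oyelaran, Sato.

Ibarra, Vance, Drummond, Marchetti, Harlow, Oyelaran, Sato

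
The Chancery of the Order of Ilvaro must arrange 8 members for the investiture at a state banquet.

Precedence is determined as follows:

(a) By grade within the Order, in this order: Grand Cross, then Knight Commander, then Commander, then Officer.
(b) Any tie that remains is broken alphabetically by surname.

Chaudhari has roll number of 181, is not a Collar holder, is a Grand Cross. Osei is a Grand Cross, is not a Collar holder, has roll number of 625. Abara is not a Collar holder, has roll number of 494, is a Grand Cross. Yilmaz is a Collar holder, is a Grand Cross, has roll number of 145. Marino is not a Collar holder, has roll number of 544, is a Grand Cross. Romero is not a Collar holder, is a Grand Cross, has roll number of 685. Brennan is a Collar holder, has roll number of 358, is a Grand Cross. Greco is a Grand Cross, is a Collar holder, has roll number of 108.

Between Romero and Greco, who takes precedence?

Greco

By grade within the Order: Abara, Brennan, Chaudhari, Greco, Marino, Osei, Romero and Yilmaz (Grand Cross).
Among Abara, Brennan, Chaudhari, Greco, Marino, Osei, Romero and Yilmaz, alphabetically by surname: Abara before Brennan before Chaudhari before Greco before Marino before Osei before Romero before Yilmaz.
So Greco takes precedence.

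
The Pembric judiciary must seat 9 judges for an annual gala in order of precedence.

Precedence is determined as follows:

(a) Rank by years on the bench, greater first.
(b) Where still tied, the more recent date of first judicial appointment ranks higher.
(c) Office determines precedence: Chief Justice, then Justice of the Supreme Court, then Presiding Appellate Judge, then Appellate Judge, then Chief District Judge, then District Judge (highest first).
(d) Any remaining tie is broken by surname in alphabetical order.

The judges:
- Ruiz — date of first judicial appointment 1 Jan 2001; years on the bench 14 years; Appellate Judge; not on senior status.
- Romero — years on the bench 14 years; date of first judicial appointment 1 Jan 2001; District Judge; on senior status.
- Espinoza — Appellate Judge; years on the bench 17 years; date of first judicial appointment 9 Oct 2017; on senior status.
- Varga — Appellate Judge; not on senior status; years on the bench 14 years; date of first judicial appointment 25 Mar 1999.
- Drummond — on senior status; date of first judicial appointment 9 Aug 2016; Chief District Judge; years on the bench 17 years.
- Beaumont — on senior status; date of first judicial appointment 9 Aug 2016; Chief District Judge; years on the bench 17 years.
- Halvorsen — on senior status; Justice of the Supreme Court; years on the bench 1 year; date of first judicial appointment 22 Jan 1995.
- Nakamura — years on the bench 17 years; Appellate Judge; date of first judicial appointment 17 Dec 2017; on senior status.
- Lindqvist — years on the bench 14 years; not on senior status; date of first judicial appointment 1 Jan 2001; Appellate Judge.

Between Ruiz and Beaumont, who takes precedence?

By years on the bench (higher first): Nakamura, Espinoza, Beaumont and Drummond (each 17 years); then Lindqvist, Ruiz, Romero and Varga (each 14 years); then Halvorsen (1 year).
Among Nakamura, Espinoza, Beaumont and Drummond, by date of first judicial appointment (later first): Nakamura (17 Dec 2017) before Espinoza (9 Oct 2017) before Beaumont and Drummond (9 Aug 2016).
Beaumont and Drummond are each Chief District Judge, so the next rule applies.
Among Beaumont and Drummond, alphabetically by surname: Beaumont before Drummond.
Among Lindqvist, Ruiz, Romero and Varga, by date of first judicial appointment (later first): Lindqvist, Ruiz and Romero (1 Jan 2001) before Varga (25 Mar 1999).
Among Lindqvist, Ruiz and Romero, by office: Lindqvist and Ruiz (Appellate Judge) before Romero (District Judge).
Among Lindqvist and Ruiz, alphabetically by surname: Lindqvist before Ruiz.
So Beaumont takes precedence.

Beaumont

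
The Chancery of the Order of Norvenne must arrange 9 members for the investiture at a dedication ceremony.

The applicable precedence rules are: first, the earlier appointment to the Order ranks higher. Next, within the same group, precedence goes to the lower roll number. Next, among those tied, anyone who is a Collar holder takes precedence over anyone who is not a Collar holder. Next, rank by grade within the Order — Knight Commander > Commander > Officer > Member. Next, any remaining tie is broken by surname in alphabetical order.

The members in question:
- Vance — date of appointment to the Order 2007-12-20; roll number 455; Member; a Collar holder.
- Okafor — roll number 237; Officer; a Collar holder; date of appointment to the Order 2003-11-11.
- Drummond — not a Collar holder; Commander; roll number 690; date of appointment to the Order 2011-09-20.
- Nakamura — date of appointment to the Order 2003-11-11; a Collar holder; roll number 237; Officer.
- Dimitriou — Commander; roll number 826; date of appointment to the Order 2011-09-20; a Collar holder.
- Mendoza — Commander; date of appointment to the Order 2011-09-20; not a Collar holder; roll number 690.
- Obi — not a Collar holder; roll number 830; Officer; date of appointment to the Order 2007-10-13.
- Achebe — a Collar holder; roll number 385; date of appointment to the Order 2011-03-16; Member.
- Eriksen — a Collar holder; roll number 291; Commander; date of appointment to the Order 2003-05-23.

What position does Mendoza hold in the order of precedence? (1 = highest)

8

By date of appointment to the Order (earlier first): Eriksen (2003-05-23); then Nakamura and Okafor (both 2003-11-11); then Obi (2007-10-13); then Vance (2007-12-20); then Achebe (2011-03-16); then Drummond, Mendoza and Dimitriou (each 2011-09-20).
Nakamura and Okafor both have roll number 237, so the next rule applies.
Nakamura and Okafor are each a Collar holder, so the next rule applies.
Nakamura and Okafor are each Officer, so the next rule applies.
Among Nakamura and Okafor, alphabetically by surname: Nakamura before Okafor.
Among Drummond, Mendoza and Dimitriou, by roll number (lower first): Drummond and Mendoza (690) before Dimitriou (826).
Drummond and Mendoza are each not a Collar holder, so the next rule applies.
Drummond and Mendoza are each Commander, so the next rule applies.
Among Drummond and Mendoza, alphabetically by surname: Drummond before Mendoza.
Order: Eriksen, Nakamura, Okafor, Obi, Vance, Achebe, Drummond, Mendoza, Dimitriou. So position 8.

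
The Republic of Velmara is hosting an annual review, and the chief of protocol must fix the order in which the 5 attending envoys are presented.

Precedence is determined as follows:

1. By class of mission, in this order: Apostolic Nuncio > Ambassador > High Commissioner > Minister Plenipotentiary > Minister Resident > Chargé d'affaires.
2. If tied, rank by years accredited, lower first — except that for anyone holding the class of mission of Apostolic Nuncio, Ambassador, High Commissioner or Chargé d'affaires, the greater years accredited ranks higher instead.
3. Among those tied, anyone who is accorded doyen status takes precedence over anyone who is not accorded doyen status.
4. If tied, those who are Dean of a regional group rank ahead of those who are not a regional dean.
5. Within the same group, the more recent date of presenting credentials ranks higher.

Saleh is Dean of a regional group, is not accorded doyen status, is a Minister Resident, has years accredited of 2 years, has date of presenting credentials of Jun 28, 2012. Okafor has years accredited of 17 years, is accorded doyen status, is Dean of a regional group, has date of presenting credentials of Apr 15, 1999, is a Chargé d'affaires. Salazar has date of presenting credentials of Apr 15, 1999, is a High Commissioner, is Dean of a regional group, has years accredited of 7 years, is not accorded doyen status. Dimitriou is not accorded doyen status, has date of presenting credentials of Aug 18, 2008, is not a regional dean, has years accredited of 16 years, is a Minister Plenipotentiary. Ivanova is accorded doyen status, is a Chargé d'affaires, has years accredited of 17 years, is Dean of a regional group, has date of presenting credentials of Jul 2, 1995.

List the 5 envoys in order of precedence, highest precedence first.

Salazar, Dimitriou, Saleh, Okafor, Ivanova

By class of mission: Salazar (High Commissioner); then Dimitriou (Minister Plenipotentiary); then Saleh (Minister Resident); then Okafor and Ivanova (Chargé d'affaires).
Okafor and Ivanova both have years accredited 17 years, so the next rule applies.
Okafor and Ivanova are each accorded doyen status, so the next rule applies.
Okafor and Ivanova are each Dean of a regional group, so the next rule applies.
Among Okafor and Ivanova, by date of presenting credentials (later first): Okafor (Apr 15, 1999) before Ivanova (Jul 2, 1995).
Full order: Salazar, Dimitriou, Saleh, Okafor, Ivanova.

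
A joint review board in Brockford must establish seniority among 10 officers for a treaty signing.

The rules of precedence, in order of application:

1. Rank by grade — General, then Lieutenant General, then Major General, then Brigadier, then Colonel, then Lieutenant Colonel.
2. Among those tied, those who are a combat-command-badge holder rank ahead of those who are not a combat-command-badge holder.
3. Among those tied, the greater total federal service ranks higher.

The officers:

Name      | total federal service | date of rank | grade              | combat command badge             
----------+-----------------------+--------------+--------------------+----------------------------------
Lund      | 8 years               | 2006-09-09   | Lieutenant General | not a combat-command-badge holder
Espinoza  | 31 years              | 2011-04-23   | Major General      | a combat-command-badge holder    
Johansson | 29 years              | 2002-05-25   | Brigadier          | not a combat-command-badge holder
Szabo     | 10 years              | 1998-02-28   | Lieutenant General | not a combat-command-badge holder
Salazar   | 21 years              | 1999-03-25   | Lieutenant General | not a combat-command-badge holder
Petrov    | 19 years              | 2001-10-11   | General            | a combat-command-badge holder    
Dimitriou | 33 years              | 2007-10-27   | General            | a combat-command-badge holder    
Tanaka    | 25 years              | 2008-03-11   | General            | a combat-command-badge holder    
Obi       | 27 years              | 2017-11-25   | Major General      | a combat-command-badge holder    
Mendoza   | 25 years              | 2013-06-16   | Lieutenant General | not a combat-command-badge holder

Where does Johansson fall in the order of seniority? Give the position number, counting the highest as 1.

10

By grade: Dimitriou, Tanaka and Petrov (General); then Mendoza, Salazar, Szabo and Lund (Lieutenant General); then Espinoza and Obi (Major General); then Johansson (Brigadier).
Dimitriou, Tanaka and Petrov are each a combat-command-badge holder, so the next rule applies.
Among Dimitriou, Tanaka and Petrov, by total federal service (higher first): Dimitriou (33 years) before Tanaka (25 years) before Petrov (19 years).
Mendoza, Salazar, Szabo and Lund are each not a combat-command-badge holder, so the next rule applies.
Among Mendoza, Salazar, Szabo and Lund, by total federal service (higher first): Mendoza (25 years) before Salazar (21 years) before Szabo (10 years) before Lund (8 years).
Espinoza and Obi are each a combat-command-badge holder, so the next rule applies.
Among Espinoza and Obi, by total federal service (higher first): Espinoza (31 years) before Obi (27 years).
Order: Dimitriou, Tanaka, Petrov, Mendoza, Salazar, Szabo, Lund, Espinoza, Obi, Johansson. So position 10.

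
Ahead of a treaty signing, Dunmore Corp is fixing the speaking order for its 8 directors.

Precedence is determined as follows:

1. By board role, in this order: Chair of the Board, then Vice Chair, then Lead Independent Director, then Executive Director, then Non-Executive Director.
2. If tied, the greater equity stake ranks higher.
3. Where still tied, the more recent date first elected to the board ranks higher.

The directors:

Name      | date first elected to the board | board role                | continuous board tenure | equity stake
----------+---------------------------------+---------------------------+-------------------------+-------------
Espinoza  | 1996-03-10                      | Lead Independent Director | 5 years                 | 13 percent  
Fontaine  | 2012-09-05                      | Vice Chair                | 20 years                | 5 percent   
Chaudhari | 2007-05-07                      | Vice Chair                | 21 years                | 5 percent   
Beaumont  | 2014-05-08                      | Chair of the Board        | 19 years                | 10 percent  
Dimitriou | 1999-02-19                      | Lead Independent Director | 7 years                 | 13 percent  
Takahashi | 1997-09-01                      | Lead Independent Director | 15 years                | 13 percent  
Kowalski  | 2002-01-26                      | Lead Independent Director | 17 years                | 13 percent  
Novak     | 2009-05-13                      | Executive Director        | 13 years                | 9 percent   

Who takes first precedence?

By board role: Beaumont (Chair of the Board); then Fontaine and Chaudhari (Vice Chair); then Kowalski, Dimitriou, Takahashi and Espinoza (Lead Independent Director); then Novak (Executive Director).
Fontaine and Chaudhari both have equity stake 5 percent, so the next rule applies.
Among Fontaine and Chaudhari, by date first elected to the board (later first): Fontaine (2012-09-05) before Chaudhari (2007-05-07).
Kowalski, Dimitriou, Takahashi and Espinoza all have equity stake 13 percent, so the next rule applies.
Among Kowalski, Dimitriou, Takahashi and Espinoza, by date first elected to the board (later first): Kowalski (2002-01-26) before Dimitriou (1999-02-19) before Takahashi (1997-09-01) before Espinoza (1996-03-10).
Order: Beaumont, Fontaine, Chaudhari, Kowalski, Dimitriou, Takahashi, Espinoza, Novak.

Beaumont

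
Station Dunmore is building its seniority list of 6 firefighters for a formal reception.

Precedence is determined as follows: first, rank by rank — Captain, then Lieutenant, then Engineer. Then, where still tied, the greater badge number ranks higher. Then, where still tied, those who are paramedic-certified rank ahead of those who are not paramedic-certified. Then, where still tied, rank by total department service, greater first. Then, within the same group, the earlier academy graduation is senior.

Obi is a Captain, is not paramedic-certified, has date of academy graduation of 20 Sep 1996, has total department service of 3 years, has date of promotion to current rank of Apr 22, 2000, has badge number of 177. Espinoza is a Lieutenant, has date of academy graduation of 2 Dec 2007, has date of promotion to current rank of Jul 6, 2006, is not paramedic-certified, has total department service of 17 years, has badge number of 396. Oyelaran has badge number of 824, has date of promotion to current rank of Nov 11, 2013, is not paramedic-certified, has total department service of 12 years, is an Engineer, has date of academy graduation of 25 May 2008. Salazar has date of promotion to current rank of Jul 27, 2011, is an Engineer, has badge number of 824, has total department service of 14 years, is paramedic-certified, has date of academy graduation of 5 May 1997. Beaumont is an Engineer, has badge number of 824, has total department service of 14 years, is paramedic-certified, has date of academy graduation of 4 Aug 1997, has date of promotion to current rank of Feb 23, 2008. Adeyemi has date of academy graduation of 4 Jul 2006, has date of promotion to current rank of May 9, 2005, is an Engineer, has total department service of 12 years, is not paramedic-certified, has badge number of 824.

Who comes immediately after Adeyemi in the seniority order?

By rank: Obi (Captain); then Espinoza (Lieutenant); then Salazar, Beaumont, Adeyemi and Oyelaran (Engineer).
Salazar, Beaumont, Adeyemi and Oyelaran all have badge number 824, so the next rule applies.
Among Salazar, Beaumont, Adeyemi and Oyelaran, paramedic-certified before not paramedic-certified: Salazar and Beaumont (paramedic-certified) before Adeyemi and Oyelaran (not paramedic-certified).
Salazar and Beaumont both have total department service 14 years, so the next rule applies.
Among Salazar and Beaumont, by date of academy graduation (earlier first): Salazar (5 May 1997) before Beaumont (4 Aug 1997).
Adeyemi and Oyelaran both have total department service 12 years, so the next rule applies.
Among Adeyemi and Oyelaran, by date of academy graduation (earlier first): Adeyemi (4 Jul 2006) before Oyelaran (25 May 2008).
Order: Obi, Espinoza, Salazar, Beaumont, Adeyemi, Oyelaran.

Oyelaran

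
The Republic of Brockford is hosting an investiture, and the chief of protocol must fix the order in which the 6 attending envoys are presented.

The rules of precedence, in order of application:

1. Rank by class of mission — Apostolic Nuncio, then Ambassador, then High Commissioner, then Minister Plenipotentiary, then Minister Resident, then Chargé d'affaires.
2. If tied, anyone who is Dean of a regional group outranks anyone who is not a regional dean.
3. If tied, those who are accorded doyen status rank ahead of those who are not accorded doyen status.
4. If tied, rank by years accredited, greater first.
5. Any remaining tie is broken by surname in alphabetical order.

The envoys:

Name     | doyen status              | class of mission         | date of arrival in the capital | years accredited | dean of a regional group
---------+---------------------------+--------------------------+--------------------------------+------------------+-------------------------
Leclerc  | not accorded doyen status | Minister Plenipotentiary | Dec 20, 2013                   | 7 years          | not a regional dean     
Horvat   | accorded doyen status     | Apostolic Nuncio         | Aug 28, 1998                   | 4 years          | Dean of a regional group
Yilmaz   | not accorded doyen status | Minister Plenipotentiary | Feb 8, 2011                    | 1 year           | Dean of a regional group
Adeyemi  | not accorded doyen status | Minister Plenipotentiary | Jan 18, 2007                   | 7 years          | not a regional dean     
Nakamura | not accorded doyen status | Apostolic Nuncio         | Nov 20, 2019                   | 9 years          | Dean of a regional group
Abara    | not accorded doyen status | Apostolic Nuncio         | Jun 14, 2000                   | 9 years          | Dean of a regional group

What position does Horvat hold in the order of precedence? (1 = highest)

By class of mission: Horvat, Abara and Nakamura (Apostolic Nuncio); then Yilmaz, Adeyemi and Leclerc (Minister Plenipotentiary).
Horvat, Abara and Nakamura are each Dean of a regional group, so the next rule applies.
Among Horvat, Abara and Nakamura, accorded doyen status before not accorded doyen status: Horvat (accorded doyen status) before Abara and Nakamura (not accorded doyen status).
Abara and Nakamura both have years accredited 9 years, so the next rule applies.
Among Abara and Nakamura, alphabetically by surname: Abara before Nakamura.
Among Yilmaz, Adeyemi and Leclerc, Dean of a regional group before not a regional dean: Yilmaz (Dean of a regional group) before Adeyemi and Leclerc (not a regional dean).
Adeyemi and Leclerc are each not accorded doyen status, so the next rule applies.
Adeyemi and Leclerc both have years accredited 7 years, so the next rule applies.
Among Adeyemi and Leclerc, alphabetically by surname: Adeyemi before Leclerc.
Order: Horvat, Abara, Nakamura, Yilmaz, Adeyemi, Leclerc. So position 1.

1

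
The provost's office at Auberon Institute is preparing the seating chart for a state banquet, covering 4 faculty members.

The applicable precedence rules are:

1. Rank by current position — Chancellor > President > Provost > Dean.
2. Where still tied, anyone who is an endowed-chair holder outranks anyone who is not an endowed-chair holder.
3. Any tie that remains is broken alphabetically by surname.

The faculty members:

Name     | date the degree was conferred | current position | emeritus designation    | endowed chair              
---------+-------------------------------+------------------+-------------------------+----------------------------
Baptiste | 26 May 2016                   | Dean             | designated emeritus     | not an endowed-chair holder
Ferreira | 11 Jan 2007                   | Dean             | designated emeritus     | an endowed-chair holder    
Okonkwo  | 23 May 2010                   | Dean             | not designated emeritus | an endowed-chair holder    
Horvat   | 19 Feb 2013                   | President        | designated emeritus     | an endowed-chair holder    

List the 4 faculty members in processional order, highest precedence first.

Horvat, Ferreira, Okonkwo, Baptiste

By current position: Horvat (President); then Ferreira, Okonkwo and Baptiste (Dean).
Among Ferreira, Okonkwo and Baptiste, an endowed-chair holder before not an endowed-chair holder: Ferreira and Okonkwo (an endowed-chair holder) before Baptiste (not an endowed-chair holder).
Among Ferreira and Okonkwo, alphabetically by surname: Ferreira before Okonkwo.
Full order: Horvat, Ferreira, Okonkwo, Baptiste.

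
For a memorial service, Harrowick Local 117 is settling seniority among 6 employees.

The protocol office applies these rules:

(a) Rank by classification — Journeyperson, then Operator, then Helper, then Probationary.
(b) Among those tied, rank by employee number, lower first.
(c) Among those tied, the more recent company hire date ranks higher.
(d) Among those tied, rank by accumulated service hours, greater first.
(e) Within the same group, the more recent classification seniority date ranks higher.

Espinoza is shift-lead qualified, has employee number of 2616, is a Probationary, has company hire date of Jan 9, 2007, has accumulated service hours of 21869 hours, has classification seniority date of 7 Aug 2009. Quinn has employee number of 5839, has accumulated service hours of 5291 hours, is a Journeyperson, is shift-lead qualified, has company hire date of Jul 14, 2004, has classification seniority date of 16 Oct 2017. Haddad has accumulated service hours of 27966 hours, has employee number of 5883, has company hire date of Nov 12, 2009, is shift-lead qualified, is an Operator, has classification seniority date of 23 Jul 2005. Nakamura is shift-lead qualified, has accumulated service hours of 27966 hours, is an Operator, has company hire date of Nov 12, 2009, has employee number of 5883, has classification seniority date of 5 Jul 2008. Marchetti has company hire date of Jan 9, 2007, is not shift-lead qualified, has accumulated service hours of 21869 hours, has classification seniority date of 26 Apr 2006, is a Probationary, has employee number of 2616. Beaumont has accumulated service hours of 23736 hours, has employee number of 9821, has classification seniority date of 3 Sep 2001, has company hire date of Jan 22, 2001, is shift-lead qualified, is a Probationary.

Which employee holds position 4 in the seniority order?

By classification: Quinn (Journeyperson); then Nakamura and Haddad (Operator); then Espinoza, Marchetti and Beaumont (Probationary).
Nakamura and Haddad both have employee number 5883, so the next rule applies.
Nakamura and Haddad both have company hire date Nov 12, 2009, so the next rule applies.
Nakamura and Haddad both have accumulated service hours 27966 hours, so the next rule applies.
Among Nakamura and Haddad, by classification seniority date (later first): Nakamura (5 Jul 2008) before Haddad (23 Jul 2005).
Among Espinoza, Marchetti and Beaumont, by employee number (lower first): Espinoza and Marchetti (2616) before Beaumont (9821).
Espinoza and Marchetti both have company hire date Jan 9, 2007, so the next rule applies.
Espinoza and Marchetti both have accumulated service hours 21869 hours, so the next rule applies.
Among Espinoza and Marchetti, by classification seniority date (later first): Espinoza (7 Aug 2009) before Marchetti (26 Apr 2006).
Order: Quinn, Nakamura, Haddad, Espinoza, Marchetti, Beaumont.

Espinoza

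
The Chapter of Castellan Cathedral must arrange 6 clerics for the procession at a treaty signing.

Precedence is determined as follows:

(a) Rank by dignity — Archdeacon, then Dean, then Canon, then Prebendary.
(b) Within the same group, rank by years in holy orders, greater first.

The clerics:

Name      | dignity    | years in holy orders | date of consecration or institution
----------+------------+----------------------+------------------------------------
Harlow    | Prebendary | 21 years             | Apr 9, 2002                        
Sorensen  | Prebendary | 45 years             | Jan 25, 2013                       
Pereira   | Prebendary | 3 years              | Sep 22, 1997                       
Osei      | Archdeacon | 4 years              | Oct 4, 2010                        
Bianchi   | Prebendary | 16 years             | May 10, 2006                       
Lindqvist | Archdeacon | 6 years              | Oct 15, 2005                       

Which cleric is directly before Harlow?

Sorensen

By dignity: Lindqvist and Osei (Archdeacon); then Sorensen, Harlow, Bianchi and Pereira (Prebendary).
Among Lindqvist and Osei, by years in holy orders (higher first): Lindqvist (6 years) before Osei (4 years).
Among Sorensen, Harlow, Bianchi and Pereira, by years in holy orders (higher first): Sorensen (45 years) before Harlow (21 years) before Bianchi (16 years) before Pereira (3 years).
Order: Lindqvist, Osei, Sorensen, Harlow, Bianchi, Pereira.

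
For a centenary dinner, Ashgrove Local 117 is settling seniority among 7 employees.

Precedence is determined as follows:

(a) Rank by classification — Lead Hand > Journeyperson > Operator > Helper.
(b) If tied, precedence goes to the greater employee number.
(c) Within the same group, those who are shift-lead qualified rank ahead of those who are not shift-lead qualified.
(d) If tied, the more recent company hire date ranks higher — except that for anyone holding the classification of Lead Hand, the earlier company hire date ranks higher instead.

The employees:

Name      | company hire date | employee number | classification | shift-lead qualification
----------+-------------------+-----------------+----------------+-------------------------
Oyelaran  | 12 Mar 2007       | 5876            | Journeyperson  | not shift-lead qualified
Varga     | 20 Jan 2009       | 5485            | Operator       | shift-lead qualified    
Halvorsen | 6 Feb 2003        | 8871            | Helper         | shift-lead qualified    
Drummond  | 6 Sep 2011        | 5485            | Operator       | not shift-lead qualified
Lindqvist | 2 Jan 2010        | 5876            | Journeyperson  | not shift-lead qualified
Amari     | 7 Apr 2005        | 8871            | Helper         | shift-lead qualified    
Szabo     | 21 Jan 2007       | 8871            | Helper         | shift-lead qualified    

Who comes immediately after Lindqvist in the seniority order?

Oyelaran

By classification: Lindqvist and Oyelaran (Journeyperson); then Varga and Drummond (Operator); then Szabo, Amari and Halvorsen (Helper).
Lindqvist and Oyelaran both have employee number 5876, so the next rule applies.
Lindqvist and Oyelaran are each not shift-lead qualified, so the next rule applies.
Among Lindqvist and Oyelaran, by company hire date (later first): Lindqvist (2 Jan 2010) before Oyelaran (12 Mar 2007).
Varga and Drummond both have employee number 5485, so the next rule applies.
Among Varga and Drummond, shift-lead qualified before not shift-lead qualified: Varga (shift-lead qualified) before Drummond (not shift-lead qualified).
Szabo, Amari and Halvorsen all have employee number 8871, so the next rule applies.
Szabo, Amari and Halvorsen are each shift-lead qualified, so the next rule applies.
Among Szabo, Amari and Halvorsen, by company hire date (later first): Szabo (21 Jan 2007) before Amari (7 Apr 2005) before Halvorsen (6 Feb 2003).
Order: Lindqvist, Oyelaran, Varga, Drummond, Szabo, Amari, Halvorsen.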